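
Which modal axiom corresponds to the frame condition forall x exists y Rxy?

A defining formula is □s → ◇s (the D axiom).
Suppose □s→◇s is valid. At any x set V(s)=W. Then □s at x, so ◇s at x, so x has a successor.

□s → ◇s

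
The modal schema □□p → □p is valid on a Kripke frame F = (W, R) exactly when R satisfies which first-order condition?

Suppose □□p→□p is valid. Take Rxy and set V(p)={w : xR²w}. Then □□p at x, so □p at x, so p at y, i.e. ∃z(Rxz∧Rzy).
Conversely, any frame satisfying ∀x ∀y (Rxy → ∃z (Rxz ∧ Rzy)) validates the schema.
Frame condition: ∀x ∀y (Rxy → ∃z (Rxz ∧ Rzy)).

density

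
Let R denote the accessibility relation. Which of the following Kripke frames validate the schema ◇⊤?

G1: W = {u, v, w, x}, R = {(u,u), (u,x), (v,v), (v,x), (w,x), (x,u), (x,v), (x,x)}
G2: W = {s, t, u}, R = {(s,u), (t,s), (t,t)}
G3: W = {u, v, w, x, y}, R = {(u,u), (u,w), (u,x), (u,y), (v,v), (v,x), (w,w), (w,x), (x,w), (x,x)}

G1

This is the axiom for seriality; its first-order frame correspondent is ∀x ∃y Rxy.
G1: condition met.
G2: fails — world u has no successor.
G3: fails — world y has no successor.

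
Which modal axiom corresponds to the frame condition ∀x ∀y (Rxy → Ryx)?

ψ → □◇ψ

This is symmetry; the standard corresponding axiom is B: ψ → □◇ψ.
Suppose ψ→□◇ψ is valid. Take Rxy and set V(ψ)={x}. Then ψ at x, so □◇ψ at x, so ◇ψ at y, so some z with Ryz has ψ; z=x, i.e. Ryx.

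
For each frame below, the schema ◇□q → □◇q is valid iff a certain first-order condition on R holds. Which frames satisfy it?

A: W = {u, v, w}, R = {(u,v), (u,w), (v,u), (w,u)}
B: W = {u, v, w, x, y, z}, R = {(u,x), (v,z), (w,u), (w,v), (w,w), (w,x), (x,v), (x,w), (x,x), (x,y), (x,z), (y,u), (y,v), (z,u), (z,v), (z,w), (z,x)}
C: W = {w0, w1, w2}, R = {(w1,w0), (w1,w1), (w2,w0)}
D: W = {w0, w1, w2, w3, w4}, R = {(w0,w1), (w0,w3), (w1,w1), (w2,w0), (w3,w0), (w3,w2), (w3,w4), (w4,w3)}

The schema corresponds to convergence: ∀x ∀y ∀z (Rxy ∧ Rxz → ∃w (Ryw ∧ Rzw)).
A: holds.
B: fails — Rww and Rwv but w and v have no common successor.
C: fails — Rw1w1 and Rw1w0 but w1 and w0 have no common successor.
D: fails — Rw0w1 and Rw0w3 but w1 and w3 have no common successor.
Valid on: A.

A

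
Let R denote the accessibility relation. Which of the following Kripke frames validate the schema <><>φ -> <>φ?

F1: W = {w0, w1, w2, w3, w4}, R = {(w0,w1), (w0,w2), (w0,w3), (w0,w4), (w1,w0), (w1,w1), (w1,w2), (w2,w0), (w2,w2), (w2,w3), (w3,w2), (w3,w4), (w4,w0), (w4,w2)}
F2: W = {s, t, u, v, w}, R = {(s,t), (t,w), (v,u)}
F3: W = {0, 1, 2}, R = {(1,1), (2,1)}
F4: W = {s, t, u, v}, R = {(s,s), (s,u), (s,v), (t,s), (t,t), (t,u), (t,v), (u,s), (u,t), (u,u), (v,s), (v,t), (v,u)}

Frame correspondent (Sahlqvist): forall x forall y forall z (Rxy & Ryz -> Rxz) — i.e. transitivity.
F1: fails — Rw1w0 and Rw0w4 but not Rw1w4.
F2: fails — Rst and Rtw but not Rsw.
F3: satisfies the condition.
F4: fails — Rut and Rtv but not Ruv.

F3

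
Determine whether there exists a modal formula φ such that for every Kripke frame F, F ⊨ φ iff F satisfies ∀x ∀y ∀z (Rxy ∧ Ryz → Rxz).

Yes: it is transitivity, defined by the 4 schema □q → □□q.
Suppose □q→□□q is valid. Take Rxy, Ryz and set V(q)={w : Rxw}. Then □q at x, so □□q at x, so □q at y, so q at z, i.e. Rxz.

Yes — defined by □q → □□q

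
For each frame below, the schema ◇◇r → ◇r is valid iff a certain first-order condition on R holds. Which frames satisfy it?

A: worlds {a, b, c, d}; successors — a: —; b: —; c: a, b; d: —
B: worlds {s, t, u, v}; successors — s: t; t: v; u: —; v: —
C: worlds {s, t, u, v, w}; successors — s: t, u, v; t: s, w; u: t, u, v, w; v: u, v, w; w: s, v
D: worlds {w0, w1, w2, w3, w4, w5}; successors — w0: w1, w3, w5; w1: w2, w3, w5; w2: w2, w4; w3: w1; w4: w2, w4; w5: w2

A

The schema corresponds to transitivity: ∀x ∀y ∀z (Rxy ∧ Ryz → Rxz).
A: holds.
B: fails — Rst and Rtv but not Rsv.
C: fails — Ruw and Rws but not Rus.
D: fails — Rw1w2 and Rw2w4 but not Rw1w4.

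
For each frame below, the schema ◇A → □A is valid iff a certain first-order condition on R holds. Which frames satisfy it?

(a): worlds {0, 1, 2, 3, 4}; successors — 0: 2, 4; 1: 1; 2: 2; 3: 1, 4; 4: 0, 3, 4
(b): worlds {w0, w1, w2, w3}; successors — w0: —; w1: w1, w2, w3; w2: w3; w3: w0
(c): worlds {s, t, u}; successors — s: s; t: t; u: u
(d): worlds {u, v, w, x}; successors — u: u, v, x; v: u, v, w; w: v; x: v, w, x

(c)

The schema corresponds to partial functionality: ∀x ∀y ∀z (Rxy ∧ Rxz → y = z).
(a): fails — 0 sees both 2 and 4.
(b): fails — w1 sees both w1 and w2.
(c): condition met.
(d): fails — u sees both u and v.
Valid on: (c).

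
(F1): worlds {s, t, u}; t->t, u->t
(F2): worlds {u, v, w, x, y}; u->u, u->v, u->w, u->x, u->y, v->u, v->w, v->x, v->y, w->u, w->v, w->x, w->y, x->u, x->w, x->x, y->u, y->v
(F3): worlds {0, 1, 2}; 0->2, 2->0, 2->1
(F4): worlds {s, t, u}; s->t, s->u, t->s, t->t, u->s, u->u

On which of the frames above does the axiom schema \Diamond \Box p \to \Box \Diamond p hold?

(F1), (F2), (F4)

The schema corresponds to convergence: \forall x \forall y \forall z (Rxy \wedge Rxz \to \exists w (Ryw \wedge Rzw)).
(F1): ✓.
(F2): ✓.
(F3): fails — R20 and R21 but 0 and 1 have no common successor.
(F4): ✓.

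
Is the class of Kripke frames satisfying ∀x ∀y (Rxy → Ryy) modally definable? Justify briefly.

This is a Sahlqvist condition; the T□ axiom □(□p → p) defines it.
Suppose □(□p→p) is valid. Take Rxy and set V(p)={w : Ryw}. Then at y, □p holds; since □(□p→p) at x, □p→p at y, so p at y, i.e. Ryy.

Definable; □(□p → p) defines it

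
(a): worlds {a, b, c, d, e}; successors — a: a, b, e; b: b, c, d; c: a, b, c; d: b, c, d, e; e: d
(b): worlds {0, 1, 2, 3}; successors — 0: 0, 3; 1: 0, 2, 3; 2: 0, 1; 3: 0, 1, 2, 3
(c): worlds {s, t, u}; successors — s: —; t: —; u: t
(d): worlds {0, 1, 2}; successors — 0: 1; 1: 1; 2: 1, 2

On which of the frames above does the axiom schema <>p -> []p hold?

This is the axiom for partial functionality; its first-order frame correspondent is forall x forall y forall z (Rxy & Rxz -> y = z).
(a): fails — a sees both a and b.
(b): fails — 0 sees both 0 and 3.
(c): holds.
(d): fails — 2 sees both 1 and 2.

(c)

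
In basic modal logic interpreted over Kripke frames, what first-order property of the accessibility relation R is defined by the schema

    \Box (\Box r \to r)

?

Shift-reflexivity

This schema is the T□ axiom.
Its frame correspondent is shift-reflexivity — \forall x \forall y (Rxy \to Ryy).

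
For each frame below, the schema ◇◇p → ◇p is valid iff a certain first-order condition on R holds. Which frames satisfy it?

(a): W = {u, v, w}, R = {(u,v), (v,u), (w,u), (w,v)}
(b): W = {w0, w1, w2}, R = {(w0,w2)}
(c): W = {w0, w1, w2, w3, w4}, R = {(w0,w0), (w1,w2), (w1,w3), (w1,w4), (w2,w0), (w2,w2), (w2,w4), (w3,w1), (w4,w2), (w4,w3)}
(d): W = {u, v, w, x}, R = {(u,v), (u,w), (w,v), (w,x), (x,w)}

Frame correspondent (Sahlqvist): ∀x ∀y ∀z (Rxy ∧ Ryz → Rxz) — i.e. transitivity.
(a): fails — Ruv and Rvu but not Ruu.
(b): ✓.
(c): fails — Rw1w2 and Rw2w0 but not Rw1w0.
(d): fails — Rxw and Rwx but not Rxx.

(b)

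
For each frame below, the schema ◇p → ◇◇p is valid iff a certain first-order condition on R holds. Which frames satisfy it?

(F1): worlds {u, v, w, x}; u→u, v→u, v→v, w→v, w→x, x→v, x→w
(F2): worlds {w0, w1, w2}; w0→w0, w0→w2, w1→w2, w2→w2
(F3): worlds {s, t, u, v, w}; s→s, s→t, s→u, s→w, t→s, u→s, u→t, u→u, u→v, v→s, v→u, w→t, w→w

(F2), (F3)

The schema corresponds to a generalized confluence (Geach) condition: ∀x ∀y (xRy → ∃w (y = w ∧ xR²w)).
(F1): fails — wRx but no t with x=t and wR²t.
(F2): holds.
(F3): holds.
Valid on: (F2), (F3).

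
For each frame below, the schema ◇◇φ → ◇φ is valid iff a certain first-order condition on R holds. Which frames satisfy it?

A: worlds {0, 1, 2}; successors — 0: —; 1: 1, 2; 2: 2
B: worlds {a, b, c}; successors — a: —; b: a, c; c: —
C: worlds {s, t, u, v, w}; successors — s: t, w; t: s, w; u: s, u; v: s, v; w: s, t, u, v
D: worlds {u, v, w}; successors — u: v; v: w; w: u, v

Frame correspondent (Sahlqvist): ∀x ∀y ∀z (Rxy ∧ Ryz → Rxz) — i.e. transitivity.
A: holds.
B: holds.
C: fails — Rwt and Rtw but not Rww.
D: fails — Ruv and Rvw but not Ruw.
Valid on: A, B.

A, B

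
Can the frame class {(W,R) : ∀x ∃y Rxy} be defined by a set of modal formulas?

Yes, by □p → ◇p

This is a Sahlqvist condition; the D axiom □p → ◇p defines it.
Suppose □p→◇p is valid. At any x set V(p)=W. Then □p at x, so ◇p at x, so x has a successor.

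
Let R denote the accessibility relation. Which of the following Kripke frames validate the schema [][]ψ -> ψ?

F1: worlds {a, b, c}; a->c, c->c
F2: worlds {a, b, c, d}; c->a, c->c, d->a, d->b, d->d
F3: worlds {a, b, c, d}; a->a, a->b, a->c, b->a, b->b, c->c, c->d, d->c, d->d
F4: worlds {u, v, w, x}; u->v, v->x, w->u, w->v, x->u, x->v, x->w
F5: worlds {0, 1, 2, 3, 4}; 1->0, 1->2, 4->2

F3

The schema corresponds to a generalized confluence (Geach) condition: forall x exists w (x R^2 w & x = w).
F1: fails — at a but no w with aR²w and a=w.
F2: fails — at a but no w with aR²w and a=w.
F3: condition met.
F4: fails — at u but no t with uR²t and u=t.
F5: fails — at 0 but no w with 0R²w and 0=w.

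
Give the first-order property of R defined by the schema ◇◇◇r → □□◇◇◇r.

This is a Sahlqvist (Geach-type) schema ◇^3□^0r → □^2◇^3r.
First-order correspondent: ∀x ∀y ∀z ((xR³y ∧ xR²z) → ∃w (y = w ∧ zR³w)).

∀x ∀y ∀z ((xR³y ∧ xR²z) → ∃w (y = w ∧ zR³w))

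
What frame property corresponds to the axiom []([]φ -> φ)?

Shift-reflexivity

Suppose □(□φ→φ) is valid. Take Rxy and set V(φ)={w : Ryw}. Then at y, □φ holds; since □(□φ→φ) at x, □φ→φ at y, so φ at y, i.e. Ryy.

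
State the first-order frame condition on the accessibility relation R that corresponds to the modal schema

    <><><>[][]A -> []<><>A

forall x forall y forall z ((x R^3 y & xRz) -> exists w (y R^2 w & z R^2 w))

This is a Sahlqvist (Geach-type) schema ◇^3□^2A → □^1◇^2A.
Minimal-valuation argument: fix x; take any y with xR^3y and any z with xR^1z. Set V(A) to the set of worlds R-reachable from y in exactly 2 steps. Then □^2A holds at y, so the antecedent holds at x; validity forces ◇^2A at z, giving a w with zR^2w and yR^2w.
First-order correspondent: forall x forall y forall z ((x R^3 y & xRz) -> exists w (y R^2 w & z R^2 w)).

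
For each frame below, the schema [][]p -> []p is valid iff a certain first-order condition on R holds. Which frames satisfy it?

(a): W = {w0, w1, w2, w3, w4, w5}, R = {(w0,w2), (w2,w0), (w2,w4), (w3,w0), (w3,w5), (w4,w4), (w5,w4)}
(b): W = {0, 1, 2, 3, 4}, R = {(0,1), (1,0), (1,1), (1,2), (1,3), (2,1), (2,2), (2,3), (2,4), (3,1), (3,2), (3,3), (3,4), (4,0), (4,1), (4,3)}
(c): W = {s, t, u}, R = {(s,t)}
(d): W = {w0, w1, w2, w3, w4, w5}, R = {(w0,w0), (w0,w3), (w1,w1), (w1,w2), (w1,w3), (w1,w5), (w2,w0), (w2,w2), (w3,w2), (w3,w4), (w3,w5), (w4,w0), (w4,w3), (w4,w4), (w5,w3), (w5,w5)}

(b), (d)

The schema corresponds to density: forall x forall y (Rxy -> exists z (Rxz & Rzy)).
(a): fails — Rw3w5 but no z with Rw3z and Rzw5.
(b): ✓.
(c): fails — Rst but no z with Rsz and Rzt.
(d): ✓.
Valid on: (b), (d).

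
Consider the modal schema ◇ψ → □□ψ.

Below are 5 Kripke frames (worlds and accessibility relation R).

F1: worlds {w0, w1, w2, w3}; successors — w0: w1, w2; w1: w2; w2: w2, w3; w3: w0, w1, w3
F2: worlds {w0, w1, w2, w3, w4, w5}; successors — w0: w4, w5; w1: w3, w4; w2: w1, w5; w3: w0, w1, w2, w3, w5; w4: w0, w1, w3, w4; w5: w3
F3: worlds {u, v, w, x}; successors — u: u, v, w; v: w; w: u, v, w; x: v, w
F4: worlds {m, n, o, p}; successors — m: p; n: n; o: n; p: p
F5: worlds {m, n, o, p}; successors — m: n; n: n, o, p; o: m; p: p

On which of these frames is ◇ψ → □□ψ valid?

Frame correspondent (Sahlqvist): ∀x ∀y ∀z ((xRy ∧ xR²z) → ∃w (y = w ∧ z = w)) — i.e. a generalized confluence (Geach) condition.
F1: fails — w0Rw1, w0R²w2 but w1 ≠ w2.
F2: fails — w0Rw4, w0R²w0 but w4 ≠ w0.
F3: fails — uRu, uR²v but u ≠ v.
F4: condition met.
F5: fails — mRn, mR²o but n ≠ o.
Valid on: F4.

F4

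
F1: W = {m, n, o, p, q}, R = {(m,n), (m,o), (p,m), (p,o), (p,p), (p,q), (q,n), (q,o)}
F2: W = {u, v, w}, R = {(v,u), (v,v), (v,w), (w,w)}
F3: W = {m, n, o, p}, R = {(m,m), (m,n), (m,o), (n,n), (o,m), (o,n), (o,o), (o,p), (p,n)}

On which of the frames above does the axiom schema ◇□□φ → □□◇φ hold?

F3

The schema corresponds to a generalized confluence (Geach) condition: ∀x ∀y ∀z ((xRy ∧ xR²z) → ∃w (yR²w ∧ zRw)).
F1: fails — pRm, pR²m but no w with mR²w and mRw.
F2: fails — vRu, vR²u but no t with uR²t and uRt.
F3: holds.
Valid on: F3.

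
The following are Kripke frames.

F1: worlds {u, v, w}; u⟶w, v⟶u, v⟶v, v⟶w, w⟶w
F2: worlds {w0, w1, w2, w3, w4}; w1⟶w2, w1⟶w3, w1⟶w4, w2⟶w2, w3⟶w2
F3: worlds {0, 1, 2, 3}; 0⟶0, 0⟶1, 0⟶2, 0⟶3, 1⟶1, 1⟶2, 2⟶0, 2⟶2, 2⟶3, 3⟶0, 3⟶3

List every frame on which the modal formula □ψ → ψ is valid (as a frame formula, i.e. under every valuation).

This is the axiom for reflexivity; its first-order frame correspondent is ∀x Rxx.
F1: fails — world u does not see itself.
F2: fails — world w0 does not see itself.
F3: holds.
Valid on: F3.

F3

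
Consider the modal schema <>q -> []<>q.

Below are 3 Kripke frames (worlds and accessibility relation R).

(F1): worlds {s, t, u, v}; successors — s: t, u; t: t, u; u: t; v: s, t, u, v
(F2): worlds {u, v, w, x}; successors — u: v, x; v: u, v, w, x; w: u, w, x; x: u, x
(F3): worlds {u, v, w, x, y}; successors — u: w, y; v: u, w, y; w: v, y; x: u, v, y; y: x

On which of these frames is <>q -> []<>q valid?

The schema corresponds to the Euclidean property: forall x forall y forall z (Rxy & Rxz -> Ryz).
(F1): fails — Rsu and Rsu but not Ruu.
(F2): fails — Rux and Ruv but not Rxv.
(F3): fails — Ruw and Ruw but not Rww.
Valid on no frame.

none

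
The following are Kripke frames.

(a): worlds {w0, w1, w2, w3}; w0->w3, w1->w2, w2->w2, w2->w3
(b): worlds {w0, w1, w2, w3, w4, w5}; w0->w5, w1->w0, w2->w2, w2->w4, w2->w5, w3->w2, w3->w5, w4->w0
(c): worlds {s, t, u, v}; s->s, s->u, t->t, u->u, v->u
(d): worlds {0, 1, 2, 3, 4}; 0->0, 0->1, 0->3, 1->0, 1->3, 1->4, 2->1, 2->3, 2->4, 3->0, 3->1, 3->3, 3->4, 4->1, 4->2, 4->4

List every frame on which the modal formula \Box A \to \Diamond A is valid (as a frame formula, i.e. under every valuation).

This is the axiom for seriality; its first-order frame correspondent is \forall x \exists y Rxy.
(a): fails — world w3 has no successor.
(b): fails — world w5 has no successor.
(c): satisfies the condition.
(d): satisfies the condition.

(c), (d)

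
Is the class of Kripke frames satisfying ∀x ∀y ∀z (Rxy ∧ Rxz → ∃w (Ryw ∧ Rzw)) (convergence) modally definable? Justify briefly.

Yes — defined by ◇□r → □◇r

This is a Sahlqvist condition; the .2 axiom ◇□r → □◇r defines it.
Suppose ◇□r→□◇r is valid. Take Rxy, Rxz and set V(r)={w : Ryw}. Then □r at y so ◇□r at x, so □◇r at x, so ◇r at z, giving w with Rzw and Ryw.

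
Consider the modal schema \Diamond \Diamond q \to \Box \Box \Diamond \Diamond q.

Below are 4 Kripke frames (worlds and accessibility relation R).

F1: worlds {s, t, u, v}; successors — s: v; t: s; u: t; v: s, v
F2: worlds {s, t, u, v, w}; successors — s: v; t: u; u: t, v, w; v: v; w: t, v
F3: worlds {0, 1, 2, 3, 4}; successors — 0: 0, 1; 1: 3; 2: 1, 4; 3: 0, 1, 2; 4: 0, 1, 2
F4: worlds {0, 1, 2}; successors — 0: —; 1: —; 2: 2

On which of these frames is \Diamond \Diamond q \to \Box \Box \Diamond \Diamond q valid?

Frame correspondent (Sahlqvist): \forall x \forall y \forall z ((x R^2 y \wedge x R^2 z) \to \exists w (y = w \wedge z R^2 w)) — i.e. a generalized confluence (Geach) condition.
F1: condition met.
F2: fails — tR²t, tR²v but no w* with t=w* and vR²w*.
F3: fails — 0R²3, 0R²1 but no w with 3=w and 1R²w.
F4: condition met.

F1, F4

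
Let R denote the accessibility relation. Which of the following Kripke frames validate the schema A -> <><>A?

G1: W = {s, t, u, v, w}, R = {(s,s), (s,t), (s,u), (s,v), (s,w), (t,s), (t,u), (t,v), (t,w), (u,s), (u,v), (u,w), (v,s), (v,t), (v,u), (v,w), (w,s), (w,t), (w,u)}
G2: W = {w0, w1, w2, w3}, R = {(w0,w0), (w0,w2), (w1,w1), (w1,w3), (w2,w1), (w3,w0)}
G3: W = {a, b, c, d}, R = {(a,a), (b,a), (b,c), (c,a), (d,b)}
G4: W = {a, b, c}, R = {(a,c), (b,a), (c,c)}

The schema corresponds to a generalized confluence (Geach) condition: forall x exists w (x = w & x R^2 w).
G1: condition met.
G2: fails — at w2 but no w with w2=w and w2R²w.
G3: fails — at b but no w with b=w and bR²w.
G4: fails — at a but no w with a=w and aR²w.

G1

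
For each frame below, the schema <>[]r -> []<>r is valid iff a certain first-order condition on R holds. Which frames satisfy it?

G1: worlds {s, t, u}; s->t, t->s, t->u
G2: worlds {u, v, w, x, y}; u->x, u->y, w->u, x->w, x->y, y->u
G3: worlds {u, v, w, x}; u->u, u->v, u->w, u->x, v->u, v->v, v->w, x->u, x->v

none

The schema corresponds to convergence: forall x forall y forall z (Rxy & Rxz -> exists w (Ryw & Rzw)).
G1: fails — Rtu and Rtu but u and u have no common successor.
G2: fails — Rux and Ruy but x and y have no common successor.
G3: fails — Ruv and Ruw but v and w have no common successor.
Valid on no frame.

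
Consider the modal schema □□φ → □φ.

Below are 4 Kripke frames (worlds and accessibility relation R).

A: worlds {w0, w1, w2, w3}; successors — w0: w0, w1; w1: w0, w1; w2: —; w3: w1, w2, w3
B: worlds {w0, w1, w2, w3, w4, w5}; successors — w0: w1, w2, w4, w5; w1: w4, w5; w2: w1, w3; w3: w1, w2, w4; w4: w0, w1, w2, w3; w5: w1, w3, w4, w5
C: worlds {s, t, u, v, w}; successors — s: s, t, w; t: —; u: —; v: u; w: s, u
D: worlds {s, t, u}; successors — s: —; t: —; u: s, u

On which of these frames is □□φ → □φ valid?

The schema corresponds to density: ∀x ∀y (Rxy → ∃z (Rxz ∧ Rzy)).
A: satisfies the condition.
B: fails — Rw2w3 but no z with Rw2z and Rzw3.
C: fails — Rwu but no z with Rwz and Rzu.
D: satisfies the condition.
Valid on: A, D.

A, D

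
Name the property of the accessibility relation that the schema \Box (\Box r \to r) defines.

shift-reflexivity

Suppose □(□r→r) is valid. Take Rxy and set V(r)={w : Ryw}. Then at y, □r holds; since □(□r→r) at x, □r→r at y, so r at y, i.e. Ryy.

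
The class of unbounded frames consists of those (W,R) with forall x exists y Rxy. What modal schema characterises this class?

□ψ → ◇ψ

This is seriality; the standard corresponding axiom is D: □ψ → ◇ψ.
Suppose □ψ→◇ψ is valid. At any x set V(ψ)=W. Then □ψ at x, so ◇ψ at x, so x has a successor.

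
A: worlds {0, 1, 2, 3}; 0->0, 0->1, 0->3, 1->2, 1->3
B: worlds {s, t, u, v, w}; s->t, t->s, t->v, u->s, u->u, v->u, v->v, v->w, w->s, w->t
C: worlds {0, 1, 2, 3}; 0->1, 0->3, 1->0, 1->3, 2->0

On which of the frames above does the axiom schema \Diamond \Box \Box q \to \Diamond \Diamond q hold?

The schema corresponds to a generalized confluence (Geach) condition: \forall x \forall y (xRy \to \exists w (y R^2 w \wedge x R^2 w)).
A: fails — 0R1 but no w with 1R²w and 0R²w.
B: satisfies the condition.
C: fails — 0R3 but no w with 3R²w and 0R²w.
Valid on: B.

B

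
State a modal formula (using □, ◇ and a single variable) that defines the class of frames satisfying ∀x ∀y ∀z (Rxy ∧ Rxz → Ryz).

◇p → □◇p

This is the Euclidean property; the standard corresponding axiom is 5: ◇p → □◇p.
Suppose ◇p→□◇p is valid. Take Rxy, Rxz and set V(p)={y}. Then ◇p at x, so □◇p at x, so ◇p at z, so some w with Rzw has p; w=y, i.e. Rzy. By symmetry of the argument, Ryz.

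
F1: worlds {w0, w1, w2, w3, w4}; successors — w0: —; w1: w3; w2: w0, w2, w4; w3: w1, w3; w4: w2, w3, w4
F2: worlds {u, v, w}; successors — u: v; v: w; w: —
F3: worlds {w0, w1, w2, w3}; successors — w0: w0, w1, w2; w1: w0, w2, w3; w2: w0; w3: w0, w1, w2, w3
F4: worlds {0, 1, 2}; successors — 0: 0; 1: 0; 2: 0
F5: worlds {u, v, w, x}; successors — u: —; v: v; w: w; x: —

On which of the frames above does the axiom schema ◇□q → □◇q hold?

F3, F4, F5

This is the axiom for convergence; its first-order frame correspondent is ∀x ∀y ∀z (Rxy ∧ Rxz → ∃w (Ryw ∧ Rzw)).
F1: fails — Rw2w4 and Rw2w0 but w4 and w0 have no common successor.
F2: fails — Rvw and Rvw but w and w have no common successor.
F3: holds.
F4: holds.
F5: holds.
Valid on: F3, F4, F5.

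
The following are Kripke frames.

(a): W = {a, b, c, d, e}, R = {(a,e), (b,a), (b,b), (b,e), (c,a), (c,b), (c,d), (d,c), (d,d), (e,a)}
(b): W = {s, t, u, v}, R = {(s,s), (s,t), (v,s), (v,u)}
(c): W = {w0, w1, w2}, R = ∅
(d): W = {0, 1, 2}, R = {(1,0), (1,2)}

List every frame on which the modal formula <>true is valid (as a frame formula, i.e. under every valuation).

(a)

This is the axiom for seriality; its first-order frame correspondent is forall x exists y Rxy.
(a): ✓.
(b): fails — world t has no successor.
(c): fails — world w0 has no successor.
(d): fails — world 0 has no successor.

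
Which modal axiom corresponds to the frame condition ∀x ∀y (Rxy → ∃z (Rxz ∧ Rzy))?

□□q → □q

This is density; the standard corresponding axiom is C4: □□q → □q.
Suppose □□q→□q is valid. Take Rxy and set V(q)={w : xR²w}. Then □□q at x, so □q at x, so q at y, i.e. ∃z(Rxz∧Rzy).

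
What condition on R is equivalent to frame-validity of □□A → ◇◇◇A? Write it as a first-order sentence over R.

∀x ∃w (xR²w ∧ xR³w)

This is a Sahlqvist (Geach-type) schema ◇^0□^2A → □^0◇^3A.
Minimal-valuation argument: fix x; take any y with xR^0y and any z with xR^0z. Set V(A) to the set of worlds R-reachable from y in exactly 2 steps. Then □^2A holds at y, so the antecedent holds at x; validity forces ◇^3A at z, giving a w with zR^3w and yR^2w.
First-order correspondent: ∀x ∃w (xR²w ∧ xR³w).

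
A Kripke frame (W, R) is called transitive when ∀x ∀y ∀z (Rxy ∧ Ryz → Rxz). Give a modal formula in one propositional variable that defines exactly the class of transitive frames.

□ψ → □□ψ

The condition is transitivity. The 4 schema □ψ → □□ψ defines it.
Suppose □ψ→□□ψ is valid. Take Rxy, Ryz and set V(ψ)={w : Rxw}. Then □ψ at x, so □□ψ at x, so □ψ at y, so ψ at z, i.e. Rxz.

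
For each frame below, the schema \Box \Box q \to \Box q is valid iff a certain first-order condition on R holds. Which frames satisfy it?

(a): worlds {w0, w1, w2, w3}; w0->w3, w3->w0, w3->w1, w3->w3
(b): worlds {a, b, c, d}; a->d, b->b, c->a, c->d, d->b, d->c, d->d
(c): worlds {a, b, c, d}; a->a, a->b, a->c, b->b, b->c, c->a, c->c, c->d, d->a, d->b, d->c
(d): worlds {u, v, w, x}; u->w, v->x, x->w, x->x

(a), (c)

Frame correspondent (Sahlqvist): \forall x \forall y (Rxy \to \exists z (Rxz \wedge Rzy)) — i.e. density.
(a): satisfies the condition.
(b): fails — Rca but no z with Rcz and Rza.
(c): satisfies the condition.
(d): fails — Ruw but no z with Ruz and Rzw.
Valid on: (a), (c).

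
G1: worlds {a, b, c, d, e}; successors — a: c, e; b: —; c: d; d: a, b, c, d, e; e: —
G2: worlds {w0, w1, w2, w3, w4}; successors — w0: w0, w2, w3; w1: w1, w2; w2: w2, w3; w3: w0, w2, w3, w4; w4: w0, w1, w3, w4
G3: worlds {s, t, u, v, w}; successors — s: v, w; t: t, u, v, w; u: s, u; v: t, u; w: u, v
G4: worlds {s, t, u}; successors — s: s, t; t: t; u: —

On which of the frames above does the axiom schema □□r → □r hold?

G2, G4

Frame correspondent (Sahlqvist): ∀x ∀y (Rxy → ∃z (Rxz ∧ Rzy)) — i.e. density.
G1: fails — Rae but no z with Raz and Rze.
G2: ✓.
G3: fails — Rsw but no z with Rsz and Rzw.
G4: ✓.
Valid on: G2, G4.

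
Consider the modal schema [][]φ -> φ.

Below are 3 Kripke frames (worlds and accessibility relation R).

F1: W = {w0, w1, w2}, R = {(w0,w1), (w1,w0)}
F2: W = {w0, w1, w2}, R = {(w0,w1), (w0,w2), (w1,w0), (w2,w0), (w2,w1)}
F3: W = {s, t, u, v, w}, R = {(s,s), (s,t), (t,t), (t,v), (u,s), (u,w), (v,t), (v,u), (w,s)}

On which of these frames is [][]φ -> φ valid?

F2

Frame correspondent (Sahlqvist): forall x exists w (x R^2 w & x = w) — i.e. a generalized confluence (Geach) condition.
F1: fails — at w2 but no w with w2R²w and w2=w.
F2: condition met.
F3: fails — at u but no w* with uR²w* and u=w*.
Valid on: F2.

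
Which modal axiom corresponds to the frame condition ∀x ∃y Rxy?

This is seriality; the standard corresponding axiom is D: □p → ◇p.
Suppose □p→◇p is valid. At any x set V(p)=W. Then □p at x, so ◇p at x, so x has a successor.

□p → ◇p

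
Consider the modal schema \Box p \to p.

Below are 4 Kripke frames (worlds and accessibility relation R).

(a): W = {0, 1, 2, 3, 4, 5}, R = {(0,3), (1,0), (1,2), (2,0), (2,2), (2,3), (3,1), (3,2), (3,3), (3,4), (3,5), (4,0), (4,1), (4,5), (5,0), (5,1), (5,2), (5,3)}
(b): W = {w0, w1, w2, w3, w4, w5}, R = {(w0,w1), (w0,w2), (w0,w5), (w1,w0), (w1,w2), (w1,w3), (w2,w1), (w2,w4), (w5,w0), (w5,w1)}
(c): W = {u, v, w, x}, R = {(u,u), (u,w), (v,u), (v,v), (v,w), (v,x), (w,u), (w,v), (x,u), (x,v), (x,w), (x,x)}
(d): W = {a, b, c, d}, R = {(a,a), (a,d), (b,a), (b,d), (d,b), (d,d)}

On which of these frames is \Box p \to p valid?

The schema corresponds to reflexivity: \forall x Rxx.
(a): fails — world 0 does not see itself.
(b): fails — world w0 does not see itself.
(c): fails — world w does not see itself.
(d): fails — world b does not see itself.

none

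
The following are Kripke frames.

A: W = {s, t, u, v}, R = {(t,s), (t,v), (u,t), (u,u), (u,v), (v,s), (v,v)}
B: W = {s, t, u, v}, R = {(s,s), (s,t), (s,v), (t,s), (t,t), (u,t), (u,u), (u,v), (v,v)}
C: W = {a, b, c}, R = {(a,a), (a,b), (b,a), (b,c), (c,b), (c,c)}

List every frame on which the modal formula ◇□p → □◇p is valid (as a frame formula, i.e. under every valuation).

This is the axiom for convergence; its first-order frame correspondent is ∀x ∀y ∀z (Rxy ∧ Rxz → ∃w (Ryw ∧ Rzw)).
A: fails — Rtv and Rts but v and s have no common successor.
B: fails — Rsv and Rst but v and t have no common successor.
C: satisfies the condition.

C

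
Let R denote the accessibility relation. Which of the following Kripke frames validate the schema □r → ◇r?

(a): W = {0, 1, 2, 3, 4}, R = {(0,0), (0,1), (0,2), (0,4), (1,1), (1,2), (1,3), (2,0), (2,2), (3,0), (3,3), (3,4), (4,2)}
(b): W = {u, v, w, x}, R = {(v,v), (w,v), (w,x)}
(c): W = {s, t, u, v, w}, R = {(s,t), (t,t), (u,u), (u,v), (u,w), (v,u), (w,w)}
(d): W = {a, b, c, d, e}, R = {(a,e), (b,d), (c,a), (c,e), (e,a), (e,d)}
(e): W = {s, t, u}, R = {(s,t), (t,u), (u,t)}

(a), (c), (e)

The schema corresponds to seriality: ∀x ∃y Rxy.
(a): condition met.
(b): fails — world u has no successor.
(c): condition met.
(d): fails — world d has no successor.
(e): condition met.
Valid on: (a), (c), (e).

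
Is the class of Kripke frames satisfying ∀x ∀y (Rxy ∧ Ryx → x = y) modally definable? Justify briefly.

Modal frame validity is preserved under surjective bounded morphisms.
The 4-cycle (worlds a,b,c,d with a→b→c→d→a) is antisymmetric. Sending even-indexed worlds to • and odd-indexed worlds to ∘ is a surjective bounded morphism onto the two-world frame with •↔∘, which is not antisymmetric.
So no modal formula (or set of formulas) defines exactly the antisymmetric frames.

No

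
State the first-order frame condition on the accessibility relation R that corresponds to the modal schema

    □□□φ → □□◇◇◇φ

∀x ∀z (xR²z → ∃w (xR³w ∧ zR³w))

This is a Sahlqvist (Geach-type) schema ◇^0□^3φ → □^2◇^3φ.
Minimal-valuation argument: fix x; take any y with xR^0y and any z with xR^2z. Set V(φ) to the set of worlds R-reachable from y in exactly 3 steps. Then □^3φ holds at y, so the antecedent holds at x; validity forces ◇^3φ at z, giving a w with zR^3w and yR^3w.
First-order correspondent: ∀x ∀z (xR²z → ∃w (xR³w ∧ zR³w)).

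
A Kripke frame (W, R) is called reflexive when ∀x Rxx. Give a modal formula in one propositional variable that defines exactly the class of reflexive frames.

□s → s

This is reflexivity; the standard corresponding axiom is T: □s → s.
Suppose □s→s is valid. At any x set V(s)={w : Rxw}. Then □s holds at x, so s holds at x, i.e. Rxx.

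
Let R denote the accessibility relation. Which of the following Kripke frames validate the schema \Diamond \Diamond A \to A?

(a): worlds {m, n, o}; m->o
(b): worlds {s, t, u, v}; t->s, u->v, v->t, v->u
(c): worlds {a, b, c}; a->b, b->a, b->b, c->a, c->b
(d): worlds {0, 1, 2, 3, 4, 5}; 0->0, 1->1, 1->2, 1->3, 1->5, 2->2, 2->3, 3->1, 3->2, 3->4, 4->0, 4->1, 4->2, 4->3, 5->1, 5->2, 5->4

Frame correspondent (Sahlqvist): \forall x \forall y (x R^2 y \to \exists w (y = w \wedge x = w)) — i.e. a generalized confluence (Geach) condition.
(a): condition met.
(b): fails — uR²t but t ≠ u.
(c): fails — aR²b but b ≠ a.
(d): fails — 1R²2 but 2 ≠ 1.

(a)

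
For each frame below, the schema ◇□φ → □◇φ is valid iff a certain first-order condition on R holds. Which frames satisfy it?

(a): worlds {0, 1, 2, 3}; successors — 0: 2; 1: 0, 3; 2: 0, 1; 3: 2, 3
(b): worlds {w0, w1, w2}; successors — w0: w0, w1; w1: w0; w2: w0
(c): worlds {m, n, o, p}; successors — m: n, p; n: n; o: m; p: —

(b)

This is the axiom for convergence; its first-order frame correspondent is ∀x ∀y ∀z (Rxy ∧ Rxz → ∃w (Ryw ∧ Rzw)).
(a): fails — R20 and R21 but 0 and 1 have no common successor.
(b): holds.
(c): fails — Rmn and Rmp but n and p have no common successor.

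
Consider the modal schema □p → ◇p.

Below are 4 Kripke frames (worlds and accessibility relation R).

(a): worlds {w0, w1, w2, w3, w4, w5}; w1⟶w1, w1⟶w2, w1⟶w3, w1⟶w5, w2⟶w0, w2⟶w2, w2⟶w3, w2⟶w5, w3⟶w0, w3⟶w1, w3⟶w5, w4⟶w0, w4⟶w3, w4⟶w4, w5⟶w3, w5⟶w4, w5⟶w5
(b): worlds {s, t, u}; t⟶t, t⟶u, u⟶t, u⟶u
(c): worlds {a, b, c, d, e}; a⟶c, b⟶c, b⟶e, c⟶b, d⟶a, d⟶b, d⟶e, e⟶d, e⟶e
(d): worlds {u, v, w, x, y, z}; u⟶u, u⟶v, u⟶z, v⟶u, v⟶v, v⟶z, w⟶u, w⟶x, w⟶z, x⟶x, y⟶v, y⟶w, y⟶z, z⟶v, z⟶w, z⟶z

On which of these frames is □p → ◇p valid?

(c), (d)

Frame correspondent (Sahlqvist): ∀x ∃y Rxy — i.e. seriality.
(a): fails — world w0 has no successor.
(b): fails — world s has no successor.
(c): condition met.
(d): condition met.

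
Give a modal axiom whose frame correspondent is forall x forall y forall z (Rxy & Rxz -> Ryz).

◇r → □◇r

The condition is the Euclidean property. The 5 schema ◇r → □◇r defines it.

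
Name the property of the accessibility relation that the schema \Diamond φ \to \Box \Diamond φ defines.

Suppose ◇φ→□◇φ is valid. Take Rxy, Rxz and set V(φ)={y}. Then ◇φ at x, so □◇φ at x, so ◇φ at z, so some w with Rzw has φ; w=y, i.e. Rzy. By symmetry of the argument, Ryz.
Conversely, on a frame with the Euclidean property the schema holds at every world under every valuation.
So the correspondent is the Euclidean property.

the Euclidean property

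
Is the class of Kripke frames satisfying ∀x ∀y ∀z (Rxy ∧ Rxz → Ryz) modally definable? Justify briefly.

Definable; ◇r → □◇r defines it

This is a Sahlqvist condition; the 5 axiom ◇r → □◇r defines it.
Suppose ◇r→□◇r is valid. Take Rxy, Rxz and set V(r)={y}. Then ◇r at x, so □◇r at x, so ◇r at z, so some w with Rzw has r; w=y, i.e. Rzy. By symmetry of the argument, Ryz.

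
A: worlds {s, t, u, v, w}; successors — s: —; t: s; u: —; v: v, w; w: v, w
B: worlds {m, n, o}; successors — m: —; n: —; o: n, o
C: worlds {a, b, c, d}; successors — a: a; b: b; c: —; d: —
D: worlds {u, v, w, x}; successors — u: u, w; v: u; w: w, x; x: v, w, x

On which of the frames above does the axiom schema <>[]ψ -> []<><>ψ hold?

The schema corresponds to a generalized confluence (Geach) condition: forall x forall y forall z ((xRy & xRz) -> exists w (yRw & z R^2 w)).
A: fails — tRs, tRs but no w* with sRw* and sR²w*.
B: fails — oRn, oRn but no w with nRw and nR²w.
C: holds.
D: fails — xRv, xRw but no t with vRt and wR²t.
Valid on: C.

C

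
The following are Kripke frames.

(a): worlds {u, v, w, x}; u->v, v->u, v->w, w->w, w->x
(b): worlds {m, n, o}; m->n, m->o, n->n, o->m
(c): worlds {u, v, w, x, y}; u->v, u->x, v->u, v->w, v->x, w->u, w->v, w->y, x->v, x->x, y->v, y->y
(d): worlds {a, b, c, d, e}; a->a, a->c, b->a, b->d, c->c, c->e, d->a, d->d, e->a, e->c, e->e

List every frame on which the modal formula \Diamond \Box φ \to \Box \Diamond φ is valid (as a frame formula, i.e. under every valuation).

This is the axiom for convergence; its first-order frame correspondent is \forall x \forall y \forall z (Rxy \wedge Rxz \to \exists w (Ryw \wedge Rzw)).
(a): fails — Rvw and Rvu but w and u have no common successor.
(b): fails — Rmo and Rmn but o and n have no common successor.
(c): fails — Rwy and Rwv but y and v have no common successor.
(d): satisfies the condition.

(d)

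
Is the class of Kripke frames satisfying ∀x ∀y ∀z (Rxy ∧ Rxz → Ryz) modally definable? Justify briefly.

Yes: it is the Euclidean property, defined by the 5 schema ◇p → □◇p.

Yes — defined by ◇p → □◇p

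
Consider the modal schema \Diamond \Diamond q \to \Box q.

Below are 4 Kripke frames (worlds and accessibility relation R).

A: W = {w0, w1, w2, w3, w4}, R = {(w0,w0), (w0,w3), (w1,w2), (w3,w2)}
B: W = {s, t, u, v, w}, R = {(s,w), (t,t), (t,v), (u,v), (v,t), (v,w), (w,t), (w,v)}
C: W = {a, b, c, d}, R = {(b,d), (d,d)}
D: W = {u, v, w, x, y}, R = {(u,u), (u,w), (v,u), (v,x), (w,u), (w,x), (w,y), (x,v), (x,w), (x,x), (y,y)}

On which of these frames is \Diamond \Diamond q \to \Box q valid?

Frame correspondent (Sahlqvist): \forall x \forall y \forall z ((x R^2 y \wedge xRz) \to \exists w (y = w \wedge z = w)) — i.e. a generalized confluence (Geach) condition.
A: fails — w0R²w0, w0Rw3 but w0 ≠ w3.
B: fails — sR²t, sRw but t ≠ w.
C: holds.
D: fails — uR²u, uRw but u ≠ w.

C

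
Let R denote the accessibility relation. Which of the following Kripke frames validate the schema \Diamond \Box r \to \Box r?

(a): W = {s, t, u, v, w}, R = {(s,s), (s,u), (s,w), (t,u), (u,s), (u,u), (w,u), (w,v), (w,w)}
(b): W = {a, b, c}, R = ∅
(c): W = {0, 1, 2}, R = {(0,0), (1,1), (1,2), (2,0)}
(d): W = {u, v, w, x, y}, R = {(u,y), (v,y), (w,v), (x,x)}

This is the axiom for the Euclidean property; its first-order frame correspondent is \forall x \forall y \forall z (Rxy \wedge Rxz \to Ryz).
(a): fails — Rsw and Rss but not Rws.
(b): condition met.
(c): fails — R12 and R12 but not R22.
(d): fails — Ruy and Ruy but not Ryy.

(b)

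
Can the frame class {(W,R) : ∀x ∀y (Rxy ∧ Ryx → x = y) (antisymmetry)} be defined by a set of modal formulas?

Modal frame validity is preserved under surjective bounded morphisms.
The 4-cycle (worlds w0,w1,w2,w3 with w0→w1→w2→w3→w0) is antisymmetric. Sending even-indexed worlds to • and odd-indexed worlds to ∘ is a surjective bounded morphism onto the two-world frame with •↔∘, which is not antisymmetric.
So the class is not modally definable.

Not modally definable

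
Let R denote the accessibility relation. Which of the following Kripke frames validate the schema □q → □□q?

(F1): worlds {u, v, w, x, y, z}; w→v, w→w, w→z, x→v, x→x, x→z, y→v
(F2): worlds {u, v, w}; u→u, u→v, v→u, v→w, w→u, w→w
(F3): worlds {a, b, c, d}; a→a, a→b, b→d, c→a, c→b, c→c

(F1)

Frame correspondent (Sahlqvist): ∀x ∀y ∀z (Rxy ∧ Ryz → Rxz) — i.e. transitivity.
(F1): condition met.
(F2): fails — Ruv and Rvw but not Ruw.
(F3): fails — Rab and Rbd but not Rad.
Valid on: (F1).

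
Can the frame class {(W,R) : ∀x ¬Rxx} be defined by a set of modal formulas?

Modal frame validity is preserved under surjective bounded morphisms.
The 5-cycle (worlds w0,w1,w2,w3,w4 with w0→w1→w2→w3→w4→w0) is irreflexive, and the map sending every world to a single reflexive point • is a surjective bounded morphism (forth: every edge maps to (•,•); back: every world has a successor). So any modal formula valid on the 5-cycle is also valid on the reflexive point, which is not irreflexive.
Hence irreflexivity is not modally definable.

No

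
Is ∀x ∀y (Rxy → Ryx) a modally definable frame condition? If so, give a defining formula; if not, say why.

Yes: it is symmetry, defined by the B schema q → □◇q.

Yes — defined by q → □◇q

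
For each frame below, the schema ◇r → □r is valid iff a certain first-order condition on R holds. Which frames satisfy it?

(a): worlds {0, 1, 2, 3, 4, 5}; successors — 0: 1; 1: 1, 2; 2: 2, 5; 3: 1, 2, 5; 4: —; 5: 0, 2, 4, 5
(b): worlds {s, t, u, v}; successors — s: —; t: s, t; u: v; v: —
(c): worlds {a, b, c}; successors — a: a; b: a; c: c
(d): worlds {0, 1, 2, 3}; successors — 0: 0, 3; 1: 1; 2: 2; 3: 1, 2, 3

(c)

This is the axiom for partial functionality; its first-order frame correspondent is ∀x ∀y ∀z (Rxy ∧ Rxz → y = z).
(a): fails — 1 sees both 1 and 2.
(b): fails — t sees both s and t.
(c): condition met.
(d): fails — 0 sees both 0 and 3.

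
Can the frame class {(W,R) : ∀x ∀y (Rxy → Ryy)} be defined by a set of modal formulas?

Yes — defined by □(□r → r)

The condition is shift-reflexivity. A defining modal formula is □(□r → r).
Suppose □(□r→r) is valid. Take Rxy and set V(r)={w : Ryw}. Then at y, □r holds; since □(□r→r) at x, □r→r at y, so r at y, i.e. Ryy.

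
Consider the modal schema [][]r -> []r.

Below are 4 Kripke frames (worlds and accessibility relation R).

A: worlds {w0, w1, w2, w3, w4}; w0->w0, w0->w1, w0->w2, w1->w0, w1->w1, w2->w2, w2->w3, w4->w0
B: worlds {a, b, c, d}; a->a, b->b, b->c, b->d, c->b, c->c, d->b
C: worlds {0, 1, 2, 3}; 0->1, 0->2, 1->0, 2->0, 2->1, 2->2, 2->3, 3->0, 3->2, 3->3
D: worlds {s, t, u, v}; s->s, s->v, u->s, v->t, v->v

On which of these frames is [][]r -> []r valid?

A, B, D

This is the axiom for density; its first-order frame correspondent is forall x forall y (Rxy -> exists z (Rxz & Rzy)).
A: ✓.
B: ✓.
C: fails — R10 but no z with R1z and Rz0.
D: ✓.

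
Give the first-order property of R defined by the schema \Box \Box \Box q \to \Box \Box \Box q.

This is a Sahlqvist (Geach-type) schema ◇^0□^3q → □^3◇^0q.
Minimal-valuation argument: fix x; take any y with xR^0y and any z with xR^3z. Set V(q) to the set of worlds R-reachable from y in exactly 3 steps. Then □^3q holds at y, so the antecedent holds at x; validity forces ◇^0q at z, giving a w with zR^0w and yR^3w.
First-order correspondent: \forall x \forall z (x R^3 z \to \exists w (x R^3 w \wedge z = w)).

\forall x \forall z (x R^3 z \to \exists w (x R^3 w \wedge z = w))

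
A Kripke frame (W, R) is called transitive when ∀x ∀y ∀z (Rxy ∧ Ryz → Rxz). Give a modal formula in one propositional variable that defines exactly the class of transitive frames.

A defining formula is □ψ → □□ψ (the 4 axiom).
Suppose □ψ→□□ψ is valid. Take Rxy, Ryz and set V(ψ)={w : Rxw}. Then □ψ at x, so □□ψ at x, so □ψ at y, so ψ at z, i.e. Rxz.

□ψ → □□ψ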